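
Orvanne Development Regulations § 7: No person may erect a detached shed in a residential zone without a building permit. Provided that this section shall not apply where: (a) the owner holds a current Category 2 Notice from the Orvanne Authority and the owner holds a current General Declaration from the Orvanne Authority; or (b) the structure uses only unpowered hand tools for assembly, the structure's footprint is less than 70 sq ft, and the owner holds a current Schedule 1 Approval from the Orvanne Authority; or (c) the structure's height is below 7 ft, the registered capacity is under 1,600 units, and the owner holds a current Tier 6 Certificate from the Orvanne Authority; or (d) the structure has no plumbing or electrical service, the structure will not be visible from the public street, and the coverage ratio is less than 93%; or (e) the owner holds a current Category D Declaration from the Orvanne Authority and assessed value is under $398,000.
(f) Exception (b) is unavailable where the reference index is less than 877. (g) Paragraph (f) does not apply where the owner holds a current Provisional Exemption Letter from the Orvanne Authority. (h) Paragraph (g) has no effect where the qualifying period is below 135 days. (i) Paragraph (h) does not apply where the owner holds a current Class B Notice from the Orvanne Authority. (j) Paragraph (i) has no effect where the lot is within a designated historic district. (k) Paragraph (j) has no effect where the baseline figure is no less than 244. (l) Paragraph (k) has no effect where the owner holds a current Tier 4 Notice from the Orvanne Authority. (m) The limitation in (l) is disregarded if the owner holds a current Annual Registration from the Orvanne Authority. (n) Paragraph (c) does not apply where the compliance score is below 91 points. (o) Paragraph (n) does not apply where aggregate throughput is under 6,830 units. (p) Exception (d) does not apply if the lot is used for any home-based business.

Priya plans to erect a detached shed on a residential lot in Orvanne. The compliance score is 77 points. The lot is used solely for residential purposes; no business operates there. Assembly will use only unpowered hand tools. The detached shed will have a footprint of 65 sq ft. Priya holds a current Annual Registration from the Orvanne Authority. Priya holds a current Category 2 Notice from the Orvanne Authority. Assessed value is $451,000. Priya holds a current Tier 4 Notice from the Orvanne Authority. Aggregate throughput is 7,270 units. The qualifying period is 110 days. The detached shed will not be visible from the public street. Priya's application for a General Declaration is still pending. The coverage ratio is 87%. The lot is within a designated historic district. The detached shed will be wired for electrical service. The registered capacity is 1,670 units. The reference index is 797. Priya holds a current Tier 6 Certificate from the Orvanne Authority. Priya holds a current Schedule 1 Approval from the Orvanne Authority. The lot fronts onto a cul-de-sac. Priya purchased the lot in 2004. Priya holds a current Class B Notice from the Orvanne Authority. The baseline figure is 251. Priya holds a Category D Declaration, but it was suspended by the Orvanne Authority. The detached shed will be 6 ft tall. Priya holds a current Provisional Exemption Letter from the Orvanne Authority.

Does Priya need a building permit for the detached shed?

Exception (a) requires that the owner holds a current General Declaration from the Orvanne Authority; but the General Declaration is not current, so (a) is unavailable.
Exception (b)'s conditions are all satisfied: assembly uses only hand tools; the structure's footprint is 65 sq ft, less than the 70 sq ft limit; a current Schedule 1 Approval is held. As to paragraphs (f)–(m): (f) would limit (b) — the reference index is 797, less than the 877 limit — but (g) sets (f) aside: (g) operates — a current Provisional Exemption Letter is held. (h) would limit (g) — the qualifying period is 110 days, below the 135 days limit — but (i) sets (h) aside: (i) operates against (h): a current Class B Notice is held. (j) would limit (i) — the lot is in a historic district — but (k) sets (j) aside: (k) operates against (j): the baseline figure is 251, meeting the 244 threshold. (l) would limit (k) — a current Tier 4 Notice is held — but (m) sets (l) aside: (m) is triggered — a current Annual Registration is held. (b) remains available.
Exception (c) requires that the registered capacity is under 1,600 units; but the registered capacity is 1,670 units, not under 1,600 units, so (c) is unavailable.
Exception (d) does not apply: electrical service is planned.
Exception (e) fails — no current Category D Declaration is held.

No — exception (b) applies; Priya does not need a building permit.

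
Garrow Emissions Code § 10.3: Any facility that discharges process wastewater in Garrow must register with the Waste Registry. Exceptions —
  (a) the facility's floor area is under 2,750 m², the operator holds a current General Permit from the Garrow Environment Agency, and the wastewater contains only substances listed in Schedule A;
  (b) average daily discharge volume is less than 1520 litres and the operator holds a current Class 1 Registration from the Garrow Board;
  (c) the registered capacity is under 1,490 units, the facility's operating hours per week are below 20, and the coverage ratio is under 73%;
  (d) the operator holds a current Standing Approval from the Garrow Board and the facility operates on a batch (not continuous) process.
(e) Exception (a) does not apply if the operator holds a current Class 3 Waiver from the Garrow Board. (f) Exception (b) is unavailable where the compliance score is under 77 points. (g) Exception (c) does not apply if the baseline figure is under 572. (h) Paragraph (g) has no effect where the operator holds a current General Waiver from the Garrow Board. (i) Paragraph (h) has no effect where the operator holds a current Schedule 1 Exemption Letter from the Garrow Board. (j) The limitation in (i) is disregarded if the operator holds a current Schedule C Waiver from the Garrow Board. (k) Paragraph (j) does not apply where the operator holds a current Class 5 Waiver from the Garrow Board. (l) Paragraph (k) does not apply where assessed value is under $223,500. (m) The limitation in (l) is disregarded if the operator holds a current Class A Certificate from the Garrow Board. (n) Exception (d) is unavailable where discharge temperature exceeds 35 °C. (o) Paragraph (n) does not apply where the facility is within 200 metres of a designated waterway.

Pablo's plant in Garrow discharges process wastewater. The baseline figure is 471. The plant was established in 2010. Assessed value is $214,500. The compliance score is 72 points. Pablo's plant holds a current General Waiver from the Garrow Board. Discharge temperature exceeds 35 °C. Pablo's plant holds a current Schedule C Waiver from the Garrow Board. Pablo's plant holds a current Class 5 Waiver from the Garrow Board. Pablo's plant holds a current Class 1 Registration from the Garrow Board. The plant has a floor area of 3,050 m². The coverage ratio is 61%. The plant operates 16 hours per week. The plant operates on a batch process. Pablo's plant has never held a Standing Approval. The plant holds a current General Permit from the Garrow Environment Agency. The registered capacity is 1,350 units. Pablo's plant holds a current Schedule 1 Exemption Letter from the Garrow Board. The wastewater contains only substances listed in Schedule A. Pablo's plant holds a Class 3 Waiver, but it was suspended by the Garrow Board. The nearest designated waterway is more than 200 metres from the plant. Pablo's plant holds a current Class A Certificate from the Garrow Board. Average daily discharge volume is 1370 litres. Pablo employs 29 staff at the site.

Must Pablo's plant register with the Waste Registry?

Exception (a) fails — the facility's floor area is 3,050 m², not under 2,750 m².
Exception (b)'s conditions are all satisfied: average daily discharge volume is 1370 litres, less than the 1520 litres limit; a current Class 1 Registration is held. Turning to paragraph (f): (f) operates against (b): the compliance score is 72 points, under the 77 points limit. So (b) is unavailable.
Exception (c): the registered capacity is 1,350 units, under the 1,490 units limit; the facility's operating hours per week are 16, below the 20 limit; the coverage ratio is 61%, under the 73% limit — every condition holds. But applying paragraphs (g)–(m): (g) operates against (c): the baseline figure is 471, under the 572 limit. (h) applies (a current General Waiver is held), but is itself disapplied by (i): (i) applies — a current Schedule 1 Exemption Letter is held. (j) operates (a current Schedule C Waiver is held), but is overridden by (k): (k) is triggered — a current Class 5 Waiver is held. (l) is engaged (assessed value is $214,500, under the $223,500 limit), but is itself disapplied by (m): (m) operates against (l): a current Class A Certificate is held. (c) is therefore removed.
Exception (d) does not apply: there is no Standing Approval in force.
No exception applies. The general rule governs.

Yes — Pablo's plant must register with the Waste Registry.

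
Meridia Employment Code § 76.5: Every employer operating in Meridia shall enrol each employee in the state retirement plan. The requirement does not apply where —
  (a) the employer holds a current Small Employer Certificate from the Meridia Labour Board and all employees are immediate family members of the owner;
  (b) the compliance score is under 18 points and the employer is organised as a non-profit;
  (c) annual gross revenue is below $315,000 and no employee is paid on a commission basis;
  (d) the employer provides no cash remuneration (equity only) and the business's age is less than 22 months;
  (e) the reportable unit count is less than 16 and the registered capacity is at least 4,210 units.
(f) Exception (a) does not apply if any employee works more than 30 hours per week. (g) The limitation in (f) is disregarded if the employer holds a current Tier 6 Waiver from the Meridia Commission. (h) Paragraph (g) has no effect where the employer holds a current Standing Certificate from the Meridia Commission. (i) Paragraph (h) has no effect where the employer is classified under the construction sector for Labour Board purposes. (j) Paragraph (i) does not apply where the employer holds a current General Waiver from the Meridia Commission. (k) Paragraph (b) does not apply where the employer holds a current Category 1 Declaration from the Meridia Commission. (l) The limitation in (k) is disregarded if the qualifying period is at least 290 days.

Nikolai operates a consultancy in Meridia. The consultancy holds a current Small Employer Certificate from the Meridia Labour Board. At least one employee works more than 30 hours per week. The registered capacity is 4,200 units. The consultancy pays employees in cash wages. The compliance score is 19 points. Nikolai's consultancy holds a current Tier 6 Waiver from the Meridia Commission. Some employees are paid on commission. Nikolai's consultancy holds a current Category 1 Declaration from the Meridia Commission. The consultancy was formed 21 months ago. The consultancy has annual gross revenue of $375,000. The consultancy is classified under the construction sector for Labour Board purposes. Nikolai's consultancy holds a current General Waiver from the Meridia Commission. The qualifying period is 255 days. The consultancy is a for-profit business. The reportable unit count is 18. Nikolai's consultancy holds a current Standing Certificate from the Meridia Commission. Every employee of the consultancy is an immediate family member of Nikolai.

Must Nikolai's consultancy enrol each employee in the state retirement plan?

Exception (a): a current Small Employer Certificate is held; every employee is an immediate family member — every condition holds. But: (f) applies — at least one employee exceeds 30 hours/week. (g) is engaged (a current Tier 6 Waiver is held), but is itself disapplied by (h): (h) operates against (g): a current Standing Certificate is held. (i) is triggered (the consultancy is classified under the construction sector), but is displaced by (j): (j) applies — a current General Waiver is held. (a) is therefore removed.
Exception (b) requires that the compliance score is under 18 points; but the compliance score is 19 points, not under 18 points, so (b) is unavailable.
Exception (c) fails — annual gross revenue is $375,000, not below $315,000.
Exception (d) requires that the employer provides no cash remuneration (equity only); but employees are paid cash wages, so (d) is unavailable.
Exception (e) fails — the reportable unit count is 18, not less than 16.
No exception is made out. Nikolai's consultancy falls within the general rule.

Yes — Nikolai's consultancy must enrol each employee in the state retirement plan.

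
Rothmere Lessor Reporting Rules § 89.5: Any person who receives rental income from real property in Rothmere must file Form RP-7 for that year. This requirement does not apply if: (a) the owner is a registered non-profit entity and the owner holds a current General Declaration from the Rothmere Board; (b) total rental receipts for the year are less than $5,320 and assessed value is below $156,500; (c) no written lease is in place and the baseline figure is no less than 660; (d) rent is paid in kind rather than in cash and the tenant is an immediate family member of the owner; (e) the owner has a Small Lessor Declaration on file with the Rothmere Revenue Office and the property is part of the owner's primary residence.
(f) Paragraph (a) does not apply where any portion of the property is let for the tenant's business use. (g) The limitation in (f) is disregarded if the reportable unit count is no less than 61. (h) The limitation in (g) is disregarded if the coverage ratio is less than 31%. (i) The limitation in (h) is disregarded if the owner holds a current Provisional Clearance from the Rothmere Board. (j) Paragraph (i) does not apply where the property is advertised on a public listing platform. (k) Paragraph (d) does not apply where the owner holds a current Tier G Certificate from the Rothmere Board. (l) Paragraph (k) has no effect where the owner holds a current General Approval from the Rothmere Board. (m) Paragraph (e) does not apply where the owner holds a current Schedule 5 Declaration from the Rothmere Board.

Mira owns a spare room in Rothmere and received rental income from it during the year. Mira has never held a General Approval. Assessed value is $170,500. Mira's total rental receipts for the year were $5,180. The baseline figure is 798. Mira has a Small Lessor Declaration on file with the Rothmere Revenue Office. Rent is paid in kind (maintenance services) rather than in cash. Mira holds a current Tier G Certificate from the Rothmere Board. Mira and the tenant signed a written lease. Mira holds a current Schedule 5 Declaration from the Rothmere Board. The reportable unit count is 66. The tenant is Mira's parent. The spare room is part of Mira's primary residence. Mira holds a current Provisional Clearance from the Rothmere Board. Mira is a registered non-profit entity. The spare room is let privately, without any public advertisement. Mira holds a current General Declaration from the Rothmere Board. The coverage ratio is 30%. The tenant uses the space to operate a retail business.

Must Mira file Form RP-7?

All of (a)'s requirements are met (Mira is a registered non-profit; a current General Declaration is held). As to paragraphs (f)–(j): (f) operates (the space is let for business use), but is set aside by (g): (g) is triggered — the reportable unit count is 66, meeting the 61 threshold. (h) would limit (g) — the coverage ratio is 30%, less than the 31% limit — but (i) sets (h) aside: (i) is engaged — a current Provisional Clearance is held. (j) does not operate here (the property is let privately without advertisement), so (i) stands. (a) remains available.
Exception (b) fails — assessed value is $170,500, not below $156,500.
Exception (c) requires that no written lease is in place; but a written lease is in place, so (c) is unavailable.
Exception (d) is satisfied on its face — rent is paid in kind; the tenant is an immediate family member. But: (k) applies — a current Tier G Certificate is held. (l) is not engaged (there is no General Approval in force), so (k) stands. Exception (d) does not apply.
All of (e)'s requirements are met (a Small Lessor Declaration is on file; the spare room is part of the primary residence). But: (m) is engaged — a current Schedule 5 Declaration is held. (e) is therefore removed.

No — exception (a) applies; Mira is not required to file Form RP-7.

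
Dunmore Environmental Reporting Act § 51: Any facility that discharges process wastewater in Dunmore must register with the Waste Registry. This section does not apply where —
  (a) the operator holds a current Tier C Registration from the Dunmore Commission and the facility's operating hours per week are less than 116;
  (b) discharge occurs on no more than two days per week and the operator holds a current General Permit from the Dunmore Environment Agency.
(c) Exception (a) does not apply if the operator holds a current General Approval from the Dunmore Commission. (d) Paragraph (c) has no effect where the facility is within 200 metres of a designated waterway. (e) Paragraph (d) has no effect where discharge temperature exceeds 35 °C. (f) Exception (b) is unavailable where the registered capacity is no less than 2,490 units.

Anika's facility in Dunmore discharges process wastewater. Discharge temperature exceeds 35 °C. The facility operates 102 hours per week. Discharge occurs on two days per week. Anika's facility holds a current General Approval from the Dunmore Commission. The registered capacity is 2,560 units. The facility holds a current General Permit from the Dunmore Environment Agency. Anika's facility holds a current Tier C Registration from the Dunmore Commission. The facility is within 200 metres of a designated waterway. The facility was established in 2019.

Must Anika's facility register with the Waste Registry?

Exception (a): a current Tier C Registration is held; the facility's operating hours per week are 102, less than the 116 limit — every condition holds. Turning to paragraphs (c)–(e): (c) is triggered — a current General Approval is held. (d) is triggered (the facility is within 200 m of a designated waterway), but is overridden by (e): (e) operates against (d): discharge temperature exceeds 35 °C. So (a) is unavailable.
Exception (b): discharge occurs on no more than two days per week; a current General Permit is held — every condition holds. But applying paragraph (f): (f) is triggered — the registered capacity is 2,560 units, meeting the 2,490 units threshold. So (b) is unavailable.
No exception displaces § 51.

Yes — Anika's facility must register with the Waste Registry.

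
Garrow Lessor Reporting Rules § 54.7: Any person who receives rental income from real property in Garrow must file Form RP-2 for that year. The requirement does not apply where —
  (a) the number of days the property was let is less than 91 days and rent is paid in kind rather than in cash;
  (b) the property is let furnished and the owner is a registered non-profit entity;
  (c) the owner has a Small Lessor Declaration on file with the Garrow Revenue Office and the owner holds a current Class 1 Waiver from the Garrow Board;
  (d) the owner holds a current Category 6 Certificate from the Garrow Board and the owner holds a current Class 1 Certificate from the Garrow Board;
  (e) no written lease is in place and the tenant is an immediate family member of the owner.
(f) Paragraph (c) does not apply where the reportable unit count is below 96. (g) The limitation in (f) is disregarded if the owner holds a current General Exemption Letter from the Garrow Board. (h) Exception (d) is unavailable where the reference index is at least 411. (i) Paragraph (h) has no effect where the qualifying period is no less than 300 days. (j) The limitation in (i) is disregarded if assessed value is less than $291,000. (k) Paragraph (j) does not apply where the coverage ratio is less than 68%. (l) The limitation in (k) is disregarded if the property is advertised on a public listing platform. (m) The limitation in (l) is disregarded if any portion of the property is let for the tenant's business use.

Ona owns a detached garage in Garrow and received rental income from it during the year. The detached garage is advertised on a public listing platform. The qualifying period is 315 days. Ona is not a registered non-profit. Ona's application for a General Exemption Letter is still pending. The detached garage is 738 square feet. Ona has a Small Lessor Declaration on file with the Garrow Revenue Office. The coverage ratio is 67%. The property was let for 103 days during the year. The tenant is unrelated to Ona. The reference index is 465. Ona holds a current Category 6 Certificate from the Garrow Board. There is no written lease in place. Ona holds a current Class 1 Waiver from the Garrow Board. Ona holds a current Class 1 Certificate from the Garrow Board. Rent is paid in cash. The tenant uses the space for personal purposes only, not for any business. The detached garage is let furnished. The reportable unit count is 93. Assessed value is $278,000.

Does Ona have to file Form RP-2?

Yes — Ona must file Form RP-2.

Exception (a) fails — the number of days the property was let is 103 days, not less than 91 days.
Exception (b) fails — Ona is not a registered non-profit.
Exception (c): a Small Lessor Declaration is on file; a current Class 1 Waiver is held — every condition holds. Turning to paragraphs (f)–(g): (f) operates against (c): the reportable unit count is 93, below the 96 limit. (g), which would lift (f), is inapplicable — no current General Exemption Letter is held. So (c) is unavailable.
Exception (d): a current Category 6 Certificate is held; a current Class 1 Certificate is held — every condition holds. But: (h) operates against (d): the reference index is 465, meeting the 411 threshold. (i) is engaged (the qualifying period is 315 days, meeting the 300 days threshold), but is itself disapplied by (j): (j) is engaged — assessed value is $278,000, less than the $291,000 limit. (k) applies (the coverage ratio is 67%, less than the 68% limit), but is itself disapplied by (l): (l) is triggered — the property is publicly advertised. (m) does not operate here (the space is used for personal purposes only), so (l) stands. So (d) is unavailable.
Exception (e) requires that the tenant is an immediate family member of the owner; but the tenant is unrelated to the owner, so (e) is unavailable.
None of the exceptions is available; § 54.7 applies in full.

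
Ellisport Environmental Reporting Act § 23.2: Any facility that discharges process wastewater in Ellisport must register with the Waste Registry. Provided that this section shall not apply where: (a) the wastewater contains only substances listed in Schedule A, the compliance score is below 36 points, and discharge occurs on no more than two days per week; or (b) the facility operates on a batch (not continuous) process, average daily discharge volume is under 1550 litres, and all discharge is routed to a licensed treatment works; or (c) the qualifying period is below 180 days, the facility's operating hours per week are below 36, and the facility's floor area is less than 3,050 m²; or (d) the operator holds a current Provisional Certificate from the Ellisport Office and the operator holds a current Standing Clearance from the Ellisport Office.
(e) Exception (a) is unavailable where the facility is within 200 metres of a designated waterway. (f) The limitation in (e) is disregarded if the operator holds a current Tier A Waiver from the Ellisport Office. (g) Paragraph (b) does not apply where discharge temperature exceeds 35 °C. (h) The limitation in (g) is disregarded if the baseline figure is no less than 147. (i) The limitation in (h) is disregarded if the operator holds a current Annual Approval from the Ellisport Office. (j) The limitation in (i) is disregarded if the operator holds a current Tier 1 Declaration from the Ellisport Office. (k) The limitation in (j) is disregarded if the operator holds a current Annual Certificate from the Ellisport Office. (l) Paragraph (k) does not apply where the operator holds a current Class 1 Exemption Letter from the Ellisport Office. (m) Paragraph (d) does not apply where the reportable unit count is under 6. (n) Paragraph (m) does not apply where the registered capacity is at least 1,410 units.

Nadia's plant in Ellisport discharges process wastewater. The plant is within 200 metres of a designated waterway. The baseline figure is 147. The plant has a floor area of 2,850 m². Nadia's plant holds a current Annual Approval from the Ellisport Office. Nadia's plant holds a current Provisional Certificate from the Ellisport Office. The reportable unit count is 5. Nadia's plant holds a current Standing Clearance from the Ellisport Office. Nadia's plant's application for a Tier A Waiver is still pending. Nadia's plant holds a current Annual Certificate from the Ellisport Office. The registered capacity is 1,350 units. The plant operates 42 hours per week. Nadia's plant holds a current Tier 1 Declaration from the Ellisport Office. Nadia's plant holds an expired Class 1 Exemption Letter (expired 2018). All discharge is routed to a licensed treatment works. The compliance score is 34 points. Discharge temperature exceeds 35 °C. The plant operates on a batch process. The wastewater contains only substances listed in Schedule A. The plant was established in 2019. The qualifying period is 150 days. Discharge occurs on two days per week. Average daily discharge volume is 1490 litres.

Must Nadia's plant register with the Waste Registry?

Yes — Nadia's plant must register with the Waste Registry.

Exception (a) is satisfied on its face — the wastewater is Schedule-A-only; the compliance score is 34 points, below the 36 points limit; discharge occurs on no more than two days per week. Turning to paragraphs (e)–(f): (e) operates against (a): the plant is within 200 m of a designated waterway. (f), which would lift (e), is not engaged — the Tier A Waiver is not current. (a) is therefore removed.
Exception (b) is satisfied on its face — the facility operates on a batch process; average daily discharge volume is 1490 litres, under the 1550 litres limit; discharge is routed to a licensed treatment works. However, paragraphs (g)–(l) must be considered: (g) is triggered — discharge temperature exceeds 35 °C. (h) applies (the baseline figure is 147, meeting the 147 threshold), but is overridden by (i): (i) is engaged — a current Annual Approval is held. (j) would limit (i) — a current Tier 1 Declaration is held — but (k) sets (j) aside: (k) is triggered — a current Annual Certificate is held. (l) is not triggered (the Class 1 Exemption Letter is not current), so (k) stands. (b) is therefore removed.
Exception (c) does not apply: the facility's operating hours per week are 42, not below 36.
Exception (d)'s conditions are all satisfied: a current Provisional Certificate is held; a current Standing Clearance is held. Turning to paragraphs (m)–(n): (m) is engaged — the reportable unit count is 5, under the 6 limit. (n) is not engaged (the registered capacity is 1,350 units, short of 1,410 units), so (m) stands. Exception (d) does not apply.
None of the exceptions is available; § 23.2 applies in full.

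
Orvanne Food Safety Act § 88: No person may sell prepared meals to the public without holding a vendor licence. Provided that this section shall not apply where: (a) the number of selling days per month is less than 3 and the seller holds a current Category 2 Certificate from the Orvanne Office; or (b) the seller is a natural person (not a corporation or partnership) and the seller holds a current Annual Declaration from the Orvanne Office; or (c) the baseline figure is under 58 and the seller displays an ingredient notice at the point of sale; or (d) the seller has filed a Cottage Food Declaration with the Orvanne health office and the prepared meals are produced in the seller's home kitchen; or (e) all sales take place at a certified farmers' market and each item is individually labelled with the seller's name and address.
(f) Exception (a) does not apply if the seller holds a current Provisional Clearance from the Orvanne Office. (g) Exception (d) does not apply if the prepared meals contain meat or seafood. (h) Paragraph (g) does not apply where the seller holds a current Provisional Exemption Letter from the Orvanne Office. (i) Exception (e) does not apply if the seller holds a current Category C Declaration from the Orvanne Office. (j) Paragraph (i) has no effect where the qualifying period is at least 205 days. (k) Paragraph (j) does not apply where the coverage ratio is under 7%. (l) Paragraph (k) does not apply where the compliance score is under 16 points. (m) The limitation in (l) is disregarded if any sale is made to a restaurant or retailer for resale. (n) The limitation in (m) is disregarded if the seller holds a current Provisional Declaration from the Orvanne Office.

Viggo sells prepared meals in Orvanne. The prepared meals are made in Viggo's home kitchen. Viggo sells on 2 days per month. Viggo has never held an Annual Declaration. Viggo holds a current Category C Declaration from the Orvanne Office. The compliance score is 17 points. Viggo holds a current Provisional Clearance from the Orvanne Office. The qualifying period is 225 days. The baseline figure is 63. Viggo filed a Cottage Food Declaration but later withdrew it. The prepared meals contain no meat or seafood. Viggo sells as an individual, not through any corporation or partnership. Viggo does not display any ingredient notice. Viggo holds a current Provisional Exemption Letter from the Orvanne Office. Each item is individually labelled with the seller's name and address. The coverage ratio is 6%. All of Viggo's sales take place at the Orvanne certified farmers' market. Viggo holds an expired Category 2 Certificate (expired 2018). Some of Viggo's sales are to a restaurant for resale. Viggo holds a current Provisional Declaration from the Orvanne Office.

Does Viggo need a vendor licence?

Exception (a) fails — no current Category 2 Certificate is held.
Exception (b) requires that the seller holds a current Annual Declaration from the Orvanne Office; but there is no Annual Declaration in force, so (b) is unavailable.
Exception (c) does not apply: the baseline figure is 63, not under 58.
Exception (d) does not apply: the Cottage Food Declaration was withdrawn.
Exception (e) is satisfied on its face — all sales are at a certified farmers' market; items are individually labelled. But: (i) operates against (e): a current Category C Declaration is held. (j) would limit (i) — the qualifying period is 225 days, meeting the 205 days threshold — but (k) sets (j) aside: (k) operates against (j): the coverage ratio is 6%, under the 7% limit. (l), which would lift (k), is not triggered — the compliance score is 17 points, not under 16 points. So (e) is unavailable.
No exception displaces § 88.

Yes — Viggo must hold a vendor licence.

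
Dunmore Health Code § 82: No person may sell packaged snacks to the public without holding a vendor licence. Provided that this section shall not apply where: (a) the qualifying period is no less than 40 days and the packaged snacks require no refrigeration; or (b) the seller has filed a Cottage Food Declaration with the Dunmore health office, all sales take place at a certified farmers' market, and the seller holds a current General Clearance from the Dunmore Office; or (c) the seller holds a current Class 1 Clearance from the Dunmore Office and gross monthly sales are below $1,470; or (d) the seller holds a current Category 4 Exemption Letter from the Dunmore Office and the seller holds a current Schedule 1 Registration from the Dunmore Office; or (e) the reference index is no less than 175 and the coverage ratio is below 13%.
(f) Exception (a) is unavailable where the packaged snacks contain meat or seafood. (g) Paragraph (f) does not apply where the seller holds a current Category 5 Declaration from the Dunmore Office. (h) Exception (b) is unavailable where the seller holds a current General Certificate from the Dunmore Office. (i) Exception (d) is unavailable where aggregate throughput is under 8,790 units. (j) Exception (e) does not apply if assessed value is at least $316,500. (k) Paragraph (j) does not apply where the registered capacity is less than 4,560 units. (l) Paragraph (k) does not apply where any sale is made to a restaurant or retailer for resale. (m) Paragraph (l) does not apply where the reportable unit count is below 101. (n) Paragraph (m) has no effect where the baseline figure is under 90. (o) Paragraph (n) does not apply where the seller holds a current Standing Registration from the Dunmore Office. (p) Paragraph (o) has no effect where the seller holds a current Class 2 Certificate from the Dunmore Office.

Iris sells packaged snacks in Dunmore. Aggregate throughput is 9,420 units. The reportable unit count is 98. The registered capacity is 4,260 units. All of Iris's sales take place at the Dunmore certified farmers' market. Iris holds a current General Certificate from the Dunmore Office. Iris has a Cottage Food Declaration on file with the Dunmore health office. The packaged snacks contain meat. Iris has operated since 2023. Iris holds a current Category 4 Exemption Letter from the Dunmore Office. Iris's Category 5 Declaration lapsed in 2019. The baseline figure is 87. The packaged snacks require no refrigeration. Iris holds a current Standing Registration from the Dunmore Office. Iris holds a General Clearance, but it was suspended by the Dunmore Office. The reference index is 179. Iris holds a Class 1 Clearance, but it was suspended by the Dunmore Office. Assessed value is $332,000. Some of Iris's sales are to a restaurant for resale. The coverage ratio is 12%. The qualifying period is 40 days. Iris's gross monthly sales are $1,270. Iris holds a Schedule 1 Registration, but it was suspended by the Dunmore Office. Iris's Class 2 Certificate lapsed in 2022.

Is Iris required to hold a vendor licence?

No — exception (e) applies; Iris is not required to hold a vendor licence.

Exception (a)'s conditions are all satisfied: the qualifying period is 40 days, meeting the 40 days threshold; the packaged snacks are shelf-stable. But: (f) operates against (a): the packaged snacks contain meat. (g), which would lift (f), does not operate here — no current Category 5 Declaration is held. Exception (a) does not apply.
Exception (b) does not apply: the General Clearance is not current.
Exception (c) requires that the seller holds a current Class 1 Clearance from the Dunmore Office; but there is no Class 1 Clearance in force, so (c) is unavailable.
Exception (d) does not apply: no current Schedule 1 Registration is held.
Exception (e): the reference index is 179, meeting the 175 threshold; the coverage ratio is 12%, below the 13% limit — every condition holds. Considering the limiting provisions: (j) would limit (e) — assessed value is $332,000, meeting the $316,500 threshold — but (k) sets (j) aside: (k) operates against (j): the registered capacity is 4,260 units, less than the 4,560 units limit. (l) applies (some sales are to a restaurant for resale), but is set aside by (m): (m) operates against (l): the reportable unit count is 98, below the 101 limit. (n) would limit (m) — the baseline figure is 87, under the 90 limit — but (o) sets (n) aside: (o) is triggered — a current Standing Registration is held. (p) is inapplicable (there is no Class 2 Certificate in force), so (o) stands. So (e) applies.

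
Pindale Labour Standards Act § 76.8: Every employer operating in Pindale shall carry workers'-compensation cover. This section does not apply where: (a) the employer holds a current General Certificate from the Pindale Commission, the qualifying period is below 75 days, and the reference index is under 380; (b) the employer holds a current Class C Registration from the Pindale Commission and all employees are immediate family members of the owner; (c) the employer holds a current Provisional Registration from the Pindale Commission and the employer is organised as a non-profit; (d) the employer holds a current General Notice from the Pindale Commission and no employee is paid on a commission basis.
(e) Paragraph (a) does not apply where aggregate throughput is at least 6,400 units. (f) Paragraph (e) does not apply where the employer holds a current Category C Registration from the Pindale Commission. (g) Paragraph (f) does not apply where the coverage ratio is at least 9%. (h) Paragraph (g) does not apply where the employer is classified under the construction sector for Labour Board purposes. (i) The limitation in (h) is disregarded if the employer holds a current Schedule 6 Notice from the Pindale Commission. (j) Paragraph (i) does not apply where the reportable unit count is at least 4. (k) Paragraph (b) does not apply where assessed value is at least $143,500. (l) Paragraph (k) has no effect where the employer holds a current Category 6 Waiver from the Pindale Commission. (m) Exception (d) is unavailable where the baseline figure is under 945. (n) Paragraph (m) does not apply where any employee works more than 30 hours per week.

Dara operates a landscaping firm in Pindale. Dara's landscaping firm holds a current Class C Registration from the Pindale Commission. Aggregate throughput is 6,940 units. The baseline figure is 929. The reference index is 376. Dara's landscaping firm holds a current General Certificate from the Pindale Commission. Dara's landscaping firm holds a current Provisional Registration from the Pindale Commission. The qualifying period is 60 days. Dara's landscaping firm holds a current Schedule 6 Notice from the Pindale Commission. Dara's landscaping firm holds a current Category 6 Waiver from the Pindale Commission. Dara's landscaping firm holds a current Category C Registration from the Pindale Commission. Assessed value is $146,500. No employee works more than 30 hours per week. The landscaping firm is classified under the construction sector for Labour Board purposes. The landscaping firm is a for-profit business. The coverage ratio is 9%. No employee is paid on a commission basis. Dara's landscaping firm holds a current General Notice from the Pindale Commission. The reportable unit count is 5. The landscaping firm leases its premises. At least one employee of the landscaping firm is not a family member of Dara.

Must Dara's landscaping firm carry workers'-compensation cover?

No — exception (a) applies; Dara's landscaping firm is not required to carry workers'-compensation cover.

Exception (a)'s conditions are all satisfied: a current General Certificate is held; the qualifying period is 60 days, below the 75 days limit; the reference index is 376, under the 380 limit. Applying paragraphs (e)–(j): (e) would limit (a) — aggregate throughput is 6,940 units, meeting the 6,400 units threshold — but (f) sets (e) aside: (f) operates against (e): a current Category C Registration is held. (g) is triggered (the coverage ratio is 9%, meeting the 9% threshold), but yields to (h): (h) operates against (g): the landscaping firm is classified under the construction sector. (i) would limit (h) — a current Schedule 6 Notice is held — but (j) sets (i) aside: (j) operates against (i): the reportable unit count is 5, meeting the 4 threshold. Exception (a) stands.
Exception (b) requires that all employees are immediate family members of the owner; but at least one employee is not a family member, so (b) is unavailable.
Exception (c) requires that the employer is organised as a non-profit; but the employer is for-profit, so (c) is unavailable.
All of (d)'s requirements are met (a current General Notice is held; no employee is paid on commission). But: (m) operates against (d): the baseline figure is 929, under the 945 limit. (n), which would lift (m), is not triggered — no employee exceeds 30 hours/week. (d) is therefore removed.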